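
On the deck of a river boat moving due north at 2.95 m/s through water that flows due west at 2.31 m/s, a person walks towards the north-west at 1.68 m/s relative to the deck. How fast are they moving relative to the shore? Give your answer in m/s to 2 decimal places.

5.42 m/s

In east/north components (m/s): person relative to river boat = (-1.188, 1.188); river boat relative to water = (0.000, 2.950); water relative to ground = (-2.310, 0.000).
Sum = (-3.498, 4.138) m/s.
Speed = |(-3.498, 4.138)| = 5.418 m/s.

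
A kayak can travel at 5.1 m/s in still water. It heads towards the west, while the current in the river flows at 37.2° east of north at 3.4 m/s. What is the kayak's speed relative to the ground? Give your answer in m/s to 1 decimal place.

Taking east as x and north as y: velocity relative to the water = (-5.100, 0.000) m/s; the water relative to ground = (2.056, 2.708) m/s.
Velocity relative to ground = (-5.100, 0.000) + (2.056, 2.708) = (-3.044, 2.708) m/s.
Speed = |(-3.044, 2.708)| = 4.075 m/s.

4.1 m/s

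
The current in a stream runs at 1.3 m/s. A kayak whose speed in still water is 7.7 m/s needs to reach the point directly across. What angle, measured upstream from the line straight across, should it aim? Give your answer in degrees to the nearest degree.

To cancel the current, the upstream component of the kayak's velocity must equal the flow: 7.7 sin θ = 1.3.
sin θ = 1.3 / 7.7 = 0.1688.
θ = arcsin(0.1688) = 9.720°.

10°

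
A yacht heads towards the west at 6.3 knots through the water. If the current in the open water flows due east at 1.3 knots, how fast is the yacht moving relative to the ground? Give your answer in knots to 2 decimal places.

Taking east as x and north as y: velocity relative to the water = (-6.300, 0.000) knots; the water relative to ground = (1.300, 0.000) knots.
Velocity relative to ground = (-6.300, 0.000) + (1.300, 0.000) = (-5.000, 0.000) knots.
Speed = |(-5.000, 0.000)| = 5.000 knots.

5.00 knots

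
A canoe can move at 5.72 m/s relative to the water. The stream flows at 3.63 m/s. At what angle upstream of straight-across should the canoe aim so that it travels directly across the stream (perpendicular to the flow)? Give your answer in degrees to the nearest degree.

39°

To cancel the current, the upstream component of the canoe's velocity must equal the flow: 5.72 sin θ = 3.63.
sin θ = 3.63 / 5.72 = 0.6346.
θ = arcsin(0.6346) = 39.391°.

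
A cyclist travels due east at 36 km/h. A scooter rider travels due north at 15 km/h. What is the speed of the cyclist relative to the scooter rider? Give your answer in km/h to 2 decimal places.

39.00 km/h

Taking east as x and north as y: cyclist velocity = (36.000, 0.000) km/h; scooter rider velocity = (0.000, 15.000) km/h.
Velocity of cyclist relative to scooter rider = (36.000, 0.000) − (0.000, 15.000) = (36.000, -15.000) km/h.
Magnitude = |(36.000, -15.000)| = 39.000 km/h.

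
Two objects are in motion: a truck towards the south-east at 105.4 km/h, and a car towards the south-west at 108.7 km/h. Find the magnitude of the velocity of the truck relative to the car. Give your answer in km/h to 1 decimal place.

Taking east as x and north as y: truck velocity = (74.529, -74.529) km/h; car velocity = (-76.863, -76.863) km/h.
Velocity of truck relative to car = (74.529, -74.529) − (-76.863, -76.863) = (151.392, 2.333) km/h.
Magnitude = |(151.392, 2.333)| = 151.410 km/h.

151.4 km/h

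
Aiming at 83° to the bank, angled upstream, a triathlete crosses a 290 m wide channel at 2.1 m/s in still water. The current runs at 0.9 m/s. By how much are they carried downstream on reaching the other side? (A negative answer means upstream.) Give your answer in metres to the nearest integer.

90 m

Perpendicular speed = 2.084 m/s; crossing time = 290 / 2.084 = 139.132 s.
Net downstream speed = 0.644 m/s.
Drift = 0.644 × 139.132 = 89.612 m (downstream).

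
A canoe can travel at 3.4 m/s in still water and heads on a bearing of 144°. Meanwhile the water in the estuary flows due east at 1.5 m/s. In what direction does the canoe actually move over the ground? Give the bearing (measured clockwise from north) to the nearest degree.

128°

Taking east as x and north as y: velocity relative to the water = (1.998, -2.751) m/s; the water relative to ground = (1.500, 0.000) m/s.
Velocity relative to ground = (1.998, -2.751) + (1.500, 0.000) = (3.498, -2.751) m/s.
Bearing = atan2(3.50, -2.75) = 128.18° clockwise from north.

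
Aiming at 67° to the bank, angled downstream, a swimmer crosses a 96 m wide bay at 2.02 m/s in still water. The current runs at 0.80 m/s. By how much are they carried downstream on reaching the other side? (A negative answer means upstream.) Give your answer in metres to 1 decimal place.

Perpendicular speed = 1.859 m/s; crossing time = 96 / 1.859 = 51.629 s.
Net downstream speed = 1.589 m/s.
Drift = 1.589 × 51.629 = 82.053 m (downstream).

82.1 m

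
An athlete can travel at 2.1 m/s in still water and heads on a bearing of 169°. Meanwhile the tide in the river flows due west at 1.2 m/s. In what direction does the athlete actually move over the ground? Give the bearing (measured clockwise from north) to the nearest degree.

201°

Taking east as x and north as y: velocity relative to the water = (0.401, -2.061) m/s; the water relative to ground = (-1.200, 0.000) m/s.
Velocity relative to ground = (0.401, -2.061) + (-1.200, 0.000) = (-0.799, -2.061) m/s.
Bearing = atan2(-0.80, -2.06) = 201.19° clockwise from north.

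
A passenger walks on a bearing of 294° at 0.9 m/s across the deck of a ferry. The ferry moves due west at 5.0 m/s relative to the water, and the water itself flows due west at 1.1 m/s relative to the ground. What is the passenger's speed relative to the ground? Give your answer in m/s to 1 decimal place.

6.9 m/s

In east/north components (m/s): passenger relative to ferry = (-0.822, 0.366); ferry relative to water = (-5.000, 0.000); water relative to ground = (-1.100, 0.000).
Sum = (-6.922, 0.366) m/s.
Speed = |(-6.922, 0.366)| = 6.932 m/s.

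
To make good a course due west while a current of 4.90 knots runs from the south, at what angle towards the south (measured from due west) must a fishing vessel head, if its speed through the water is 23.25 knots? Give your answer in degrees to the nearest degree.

The current pushes perpendicular to the desired track; the heading must have a component into the current equal to 4.90 knots: 23.25 sin θ = 4.90.
sin θ = 0.2108, so θ = 12.166°.

12°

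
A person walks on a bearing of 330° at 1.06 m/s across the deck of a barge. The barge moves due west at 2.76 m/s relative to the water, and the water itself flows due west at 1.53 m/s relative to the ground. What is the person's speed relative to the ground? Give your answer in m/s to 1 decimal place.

In east/north components (m/s): person relative to barge = (-0.530, 0.918); barge relative to water = (-2.760, 0.000); water relative to ground = (-1.530, 0.000).
Sum = (-4.820, 0.918) m/s.
Speed = |(-4.820, 0.918)| = 4.907 m/s.

4.9 m/s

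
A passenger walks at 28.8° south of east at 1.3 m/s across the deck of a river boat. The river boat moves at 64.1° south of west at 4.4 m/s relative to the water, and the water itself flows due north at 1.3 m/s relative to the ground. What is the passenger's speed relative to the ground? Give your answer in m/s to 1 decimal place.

In east/north components (m/s): passenger relative to river boat = (1.139, -0.626); river boat relative to water = (-1.922, -3.958); water relative to ground = (0.000, 1.300).
Sum = (-0.783, -3.284) m/s.
Speed = |(-0.783, -3.284)| = 3.376 m/s.

3.4 m/s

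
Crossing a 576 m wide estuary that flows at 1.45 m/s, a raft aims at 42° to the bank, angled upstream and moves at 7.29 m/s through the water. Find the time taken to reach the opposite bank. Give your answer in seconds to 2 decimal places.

The component of the raft's velocity perpendicular to the bank is 7.29 × sin 42° = 4.878 m/s.
Only the cross-stream component determines the crossing time; the current contributes nothing perpendicular to the bank.
Time = 576 / 4.878 = 118.082 s.

118.08 s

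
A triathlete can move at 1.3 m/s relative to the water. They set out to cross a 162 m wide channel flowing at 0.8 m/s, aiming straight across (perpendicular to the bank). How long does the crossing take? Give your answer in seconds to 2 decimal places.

124.62 s

The component of the triathlete's velocity perpendicular to the bank is 1.3 m/s.
The flow acts along the bank and has no component across it.
Time = 162 / 1.300 = 124.615 s.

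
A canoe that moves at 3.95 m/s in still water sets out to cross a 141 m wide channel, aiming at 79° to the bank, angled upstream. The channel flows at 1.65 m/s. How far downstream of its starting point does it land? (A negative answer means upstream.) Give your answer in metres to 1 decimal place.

32.6 m

Perpendicular speed = 3.877 m/s; crossing time = 141 / 3.877 = 36.364 s.
Net downstream speed = 0.896 m/s.
Drift = 0.896 × 36.364 = 32.594 m (downstream).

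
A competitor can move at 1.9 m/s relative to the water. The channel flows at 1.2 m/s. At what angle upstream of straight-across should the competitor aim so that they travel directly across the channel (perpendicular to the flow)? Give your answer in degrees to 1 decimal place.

39.2°

To cancel the current, the upstream component of the competitor's velocity must equal the flow: 1.9 sin θ = 1.2.
sin θ = 1.2 / 1.9 = 0.6316.
θ = arcsin(0.6316) = 39.167°.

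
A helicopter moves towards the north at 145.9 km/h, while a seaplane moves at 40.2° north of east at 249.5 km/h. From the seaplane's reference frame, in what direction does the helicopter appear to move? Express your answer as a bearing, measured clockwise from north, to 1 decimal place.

265.5°

Taking east as x and north as y: helicopter velocity = (0.000, 145.900) km/h; seaplane velocity = (190.567, 161.042) km/h.
Velocity of helicopter relative to seaplane = (0.000, 145.900) − (190.567, 161.042) = (-190.567, -15.142) km/h.
Bearing = atan2(-190.57, -15.14) = 265.46° clockwise from north.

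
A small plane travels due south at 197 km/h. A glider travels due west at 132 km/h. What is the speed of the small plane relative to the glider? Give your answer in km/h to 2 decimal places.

237.13 km/h

Taking east as x and north as y: small plane velocity = (0.000, -197.000) km/h; glider velocity = (-132.000, 0.000) km/h.
Velocity of small plane relative to glider = (0.000, -197.000) − (-132.000, 0.000) = (132.000, -197.000) km/h.
Magnitude = |(132.000, -197.000)| = 237.135 km/h.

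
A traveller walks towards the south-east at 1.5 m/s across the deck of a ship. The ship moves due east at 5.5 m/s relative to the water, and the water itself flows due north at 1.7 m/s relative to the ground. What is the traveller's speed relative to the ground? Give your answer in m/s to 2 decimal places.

In east/north components (m/s): traveller relative to ship = (1.061, -1.061); ship relative to water = (5.500, 0.000); water relative to ground = (0.000, 1.700).
Sum = (6.561, 0.639) m/s.
Speed = |(6.561, 0.639)| = 6.592 m/s.

6.59 m/s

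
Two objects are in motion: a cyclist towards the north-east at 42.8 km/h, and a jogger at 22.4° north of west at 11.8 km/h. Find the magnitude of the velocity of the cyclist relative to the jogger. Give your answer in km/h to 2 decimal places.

48.57 km/h

Taking east as x and north as y: cyclist velocity = (30.264, 30.264) km/h; jogger velocity = (-10.910, 4.497) km/h.
Velocity of cyclist relative to jogger = (30.264, 30.264) − (-10.910, 4.497) = (41.174, 25.768) km/h.
Magnitude = |(41.174, 25.768)| = 48.572 km/h.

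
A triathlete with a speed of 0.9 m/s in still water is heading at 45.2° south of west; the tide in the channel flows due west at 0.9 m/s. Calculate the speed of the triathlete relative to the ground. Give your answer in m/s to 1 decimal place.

Taking east as x and north as y: velocity relative to the water = (-0.634, -0.639) m/s; the water relative to ground = (-0.900, 0.000) m/s.
Velocity relative to ground = (-0.634, -0.639) + (-0.900, 0.000) = (-1.534, -0.639) m/s.
Speed = |(-1.534, -0.639)| = 1.662 m/s.

1.7 m/s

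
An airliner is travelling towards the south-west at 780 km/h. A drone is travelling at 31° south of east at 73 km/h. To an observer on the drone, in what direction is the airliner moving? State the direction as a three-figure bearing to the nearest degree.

230°

Taking east as x and north as y: airliner velocity = (-551.543, -551.543) km/h; drone velocity = (62.573, -37.598) km/h.
Velocity of airliner relative to drone = (-551.543, -551.543) − (62.573, -37.598) = (-614.117, -513.946) km/h.
Bearing = atan2(-614.12, -513.95) = 230.07° clockwise from north.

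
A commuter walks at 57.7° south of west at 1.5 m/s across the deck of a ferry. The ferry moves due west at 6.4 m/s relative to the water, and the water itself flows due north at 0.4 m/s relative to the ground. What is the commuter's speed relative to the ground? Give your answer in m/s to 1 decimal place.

7.3 m/s

In east/north components (m/s): commuter relative to ferry = (-0.802, -1.268); ferry relative to water = (-6.400, 0.000); water relative to ground = (0.000, 0.400).
Sum = (-7.202, -0.868) m/s.
Speed = |(-7.202, -0.868)| = 7.254 m/s.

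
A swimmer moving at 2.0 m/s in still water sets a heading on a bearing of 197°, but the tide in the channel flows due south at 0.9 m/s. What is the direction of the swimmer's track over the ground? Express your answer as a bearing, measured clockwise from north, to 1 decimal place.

Taking east as x and north as y: velocity relative to the water = (-0.585, -1.913) m/s; the water relative to ground = (0.000, -0.900) m/s.
Velocity relative to ground = (-0.585, -1.913) + (0.000, -0.900) = (-0.585, -2.813) m/s.
Bearing = atan2(-0.58, -2.81) = 191.74° clockwise from north.

191.7°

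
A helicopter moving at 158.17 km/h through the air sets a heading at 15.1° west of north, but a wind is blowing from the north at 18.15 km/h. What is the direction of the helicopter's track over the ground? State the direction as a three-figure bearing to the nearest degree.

Taking east as x and north as y: velocity relative to the air = (-41.204, 152.709) km/h; the air relative to ground = (0.000, -18.150) km/h.
Velocity relative to ground = (-41.204, 152.709) + (0.000, -18.150) = (-41.204, 134.559) km/h.
Bearing = atan2(-41.20, 134.56) = 342.97° clockwise from north.

343°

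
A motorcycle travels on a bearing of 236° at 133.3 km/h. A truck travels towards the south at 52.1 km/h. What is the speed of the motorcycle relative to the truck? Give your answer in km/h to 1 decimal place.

Taking east as x and north as y: motorcycle velocity = (-110.511, -74.540) km/h; truck velocity = (0.000, -52.100) km/h.
Velocity of motorcycle relative to truck = (-110.511, -74.540) − (0.000, -52.100) = (-110.511, -22.440) km/h.
Magnitude = |(-110.511, -22.440)| = 112.766 km/h.

112.8 km/h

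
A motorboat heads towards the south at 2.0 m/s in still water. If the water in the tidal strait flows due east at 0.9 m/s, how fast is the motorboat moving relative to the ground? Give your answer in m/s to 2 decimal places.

2.19 m/s

Taking east as x and north as y: velocity relative to the water = (0.000, -2.000) m/s; the water relative to ground = (0.900, 0.000) m/s.
Velocity relative to ground = (0.000, -2.000) + (0.900, 0.000) = (0.900, -2.000) m/s.
Speed = |(0.900, -2.000)| = 2.193 m/s.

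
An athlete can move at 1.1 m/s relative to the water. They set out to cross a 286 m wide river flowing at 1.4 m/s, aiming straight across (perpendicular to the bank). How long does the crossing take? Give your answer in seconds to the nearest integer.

260 s

The component of the athlete's velocity perpendicular to the bank is 1.1 m/s.
Only the cross-stream component determines the crossing time; the current contributes nothing perpendicular to the bank.
Time = 286 / 1.100 = 260.000 s.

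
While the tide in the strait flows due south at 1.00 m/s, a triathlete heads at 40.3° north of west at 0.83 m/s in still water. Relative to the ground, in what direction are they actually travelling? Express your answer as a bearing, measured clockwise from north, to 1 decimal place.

Taking east as x and north as y: velocity relative to the water = (-0.633, 0.537) m/s; the water relative to ground = (0.000, -1.000) m/s.
Velocity relative to ground = (-0.633, 0.537) + (0.000, -1.000) = (-0.633, -0.463) m/s.
Bearing = atan2(-0.63, -0.46) = 233.81° clockwise from north.

233.8°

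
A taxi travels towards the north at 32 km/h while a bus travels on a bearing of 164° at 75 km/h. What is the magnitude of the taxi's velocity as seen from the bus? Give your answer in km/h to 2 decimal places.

Taking east as x and north as y: taxi velocity = (0.000, 32.000) km/h; bus velocity = (20.673, -72.095) km/h.
Velocity of taxi relative to bus = (0.000, 32.000) − (20.673, -72.095) = (-20.673, 104.095) km/h.
Magnitude = |(-20.673, 104.095)| = 106.128 km/h.

106.13 km/h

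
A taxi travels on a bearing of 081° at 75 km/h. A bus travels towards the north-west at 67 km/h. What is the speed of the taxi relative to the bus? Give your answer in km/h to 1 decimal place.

Taking east as x and north as y: taxi velocity = (74.077, 11.733) km/h; bus velocity = (-47.376, 47.376) km/h.
Velocity of taxi relative to bus = (74.077, 11.733) − (-47.376, 47.376) = (121.453, -35.644) km/h.
Magnitude = |(121.453, -35.644)| = 126.575 km/h.

126.6 km/h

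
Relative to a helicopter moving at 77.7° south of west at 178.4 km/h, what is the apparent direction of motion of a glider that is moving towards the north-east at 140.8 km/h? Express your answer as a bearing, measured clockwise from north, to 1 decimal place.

Taking east as x and north as y: glider velocity = (99.561, 99.561) km/h; helicopter velocity = (-38.005, -174.305) km/h.
Velocity of glider relative to helicopter = (99.561, 99.561) − (-38.005, -174.305) = (137.565, 273.866) km/h.
Bearing = atan2(137.57, 273.87) = 26.67° clockwise from north.

026.7°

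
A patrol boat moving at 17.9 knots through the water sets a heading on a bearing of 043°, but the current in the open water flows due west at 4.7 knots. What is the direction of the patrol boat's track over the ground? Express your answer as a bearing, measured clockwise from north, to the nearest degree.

030°

Taking east as x and north as y: velocity relative to the water = (12.208, 13.091) knots; the water relative to ground = (-4.700, 0.000) knots.
Velocity relative to ground = (12.208, 13.091) + (-4.700, 0.000) = (7.508, 13.091) knots.
Bearing = atan2(7.51, 13.09) = 29.83° clockwise from north.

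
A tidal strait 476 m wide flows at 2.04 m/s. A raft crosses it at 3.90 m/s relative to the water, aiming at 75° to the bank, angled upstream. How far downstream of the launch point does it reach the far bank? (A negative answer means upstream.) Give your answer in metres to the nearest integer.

Perpendicular speed = 3.767 m/s; crossing time = 476 / 3.767 = 126.357 s.
Net downstream speed = 1.031 m/s.
Drift = 1.031 × 126.357 = 130.224 m (downstream).

130 m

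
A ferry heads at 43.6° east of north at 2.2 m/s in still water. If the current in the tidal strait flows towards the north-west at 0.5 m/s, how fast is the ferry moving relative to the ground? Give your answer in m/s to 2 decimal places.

2.27 m/s

Taking east as x and north as y: velocity relative to the water = (1.517, 1.593) m/s; the water relative to ground = (-0.354, 0.354) m/s.
Velocity relative to ground = (1.517, 1.593) + (-0.354, 0.354) = (1.164, 1.947) m/s.
Speed = |(1.164, 1.947)| = 2.268 m/s.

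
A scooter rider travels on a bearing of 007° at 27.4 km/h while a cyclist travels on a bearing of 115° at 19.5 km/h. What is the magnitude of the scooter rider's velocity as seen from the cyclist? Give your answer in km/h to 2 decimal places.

Taking east as x and north as y: scooter rider velocity = (3.339, 27.196) km/h; cyclist velocity = (17.673, -8.241) km/h.
Velocity of scooter rider relative to cyclist = (3.339, 27.196) − (17.673, -8.241) = (-14.334, 35.437) km/h.
Magnitude = |(-14.334, 35.437)| = 38.226 km/h.

38.23 km/h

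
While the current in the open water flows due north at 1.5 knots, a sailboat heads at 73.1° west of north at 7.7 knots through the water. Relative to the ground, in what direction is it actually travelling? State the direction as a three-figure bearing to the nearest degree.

297°

Taking east as x and north as y: velocity relative to the water = (-7.367, 2.238) knots; the water relative to ground = (0.000, 1.500) knots.
Velocity relative to ground = (-7.367, 2.238) + (0.000, 1.500) = (-7.367, 3.738) knots.
Bearing = atan2(-7.37, 3.74) = 296.90° clockwise from north.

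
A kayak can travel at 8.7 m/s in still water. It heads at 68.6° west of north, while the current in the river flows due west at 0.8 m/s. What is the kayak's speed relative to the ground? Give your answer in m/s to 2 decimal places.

Taking east as x and north as y: velocity relative to the water = (-8.100, 3.174) m/s; the water relative to ground = (-0.800, 0.000) m/s.
Velocity relative to ground = (-8.100, 3.174) + (-0.800, 0.000) = (-8.900, 3.174) m/s.
Speed = |(-8.900, 3.174)| = 9.449 m/s.

9.45 m/s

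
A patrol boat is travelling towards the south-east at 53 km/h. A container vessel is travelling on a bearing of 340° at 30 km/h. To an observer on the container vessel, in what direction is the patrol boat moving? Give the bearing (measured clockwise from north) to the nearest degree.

Taking east as x and north as y: patrol boat velocity = (37.477, -37.477) km/h; container vessel velocity = (-10.261, 28.191) km/h.
Velocity of patrol boat relative to container vessel = (37.477, -37.477) − (-10.261, 28.191) = (47.737, -65.667) km/h.
Bearing = atan2(47.74, -65.67) = 143.98° clockwise from north.

144°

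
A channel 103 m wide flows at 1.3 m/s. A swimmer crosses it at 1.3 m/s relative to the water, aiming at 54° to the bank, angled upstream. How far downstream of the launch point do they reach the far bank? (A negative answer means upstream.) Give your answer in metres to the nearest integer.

52 m

Perpendicular speed = 1.052 m/s; crossing time = 103 / 1.052 = 97.935 s.
Net downstream speed = 0.536 m/s.
Drift = 0.536 × 97.935 = 52.481 m (downstream).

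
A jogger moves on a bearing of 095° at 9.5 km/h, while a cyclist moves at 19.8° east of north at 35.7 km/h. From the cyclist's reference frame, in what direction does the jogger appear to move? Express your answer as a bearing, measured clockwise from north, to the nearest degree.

184°

Taking east as x and north as y: jogger velocity = (9.464, -0.828) km/h; cyclist velocity = (12.093, 33.589) km/h.
Velocity of jogger relative to cyclist = (9.464, -0.828) − (12.093, 33.589) = (-2.629, -34.417) km/h.
Bearing = atan2(-2.63, -34.42) = 184.37° clockwise from north.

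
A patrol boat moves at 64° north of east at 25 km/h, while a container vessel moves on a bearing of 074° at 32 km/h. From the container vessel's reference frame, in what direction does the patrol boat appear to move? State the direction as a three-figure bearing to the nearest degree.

Taking east as x and north as y: patrol boat velocity = (10.959, 22.470) km/h; container vessel velocity = (30.760, 8.820) km/h.
Velocity of patrol boat relative to container vessel = (10.959, 22.470) − (30.760, 8.820) = (-19.801, 13.649) km/h.
Bearing = atan2(-19.80, 13.65) = 304.58° clockwise from north.

305°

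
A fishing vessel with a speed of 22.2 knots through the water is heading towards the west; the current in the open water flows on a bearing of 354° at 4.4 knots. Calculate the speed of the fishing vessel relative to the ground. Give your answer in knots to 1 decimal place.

Taking east as x and north as y: velocity relative to the water = (-22.200, 0.000) knots; the water relative to ground = (-0.460, 4.376) knots.
Velocity relative to ground = (-22.200, 0.000) + (-0.460, 4.376) = (-22.660, 4.376) knots.
Speed = |(-22.660, 4.376)| = 23.079 knots.

23.1 knots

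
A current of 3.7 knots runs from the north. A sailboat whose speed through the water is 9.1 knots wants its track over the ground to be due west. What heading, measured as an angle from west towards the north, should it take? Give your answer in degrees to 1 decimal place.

The current pushes perpendicular to the desired track; the heading must have a component into the current equal to 3.7 knots: 9.1 sin θ = 3.7.
sin θ = 0.4066, so θ = 23.991°.

24.0°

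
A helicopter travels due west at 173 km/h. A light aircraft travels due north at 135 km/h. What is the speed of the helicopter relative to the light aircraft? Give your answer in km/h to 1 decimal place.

Taking east as x and north as y: helicopter velocity = (-173.000, 0.000) km/h; light aircraft velocity = (0.000, 135.000) km/h.
Velocity of helicopter relative to light aircraft = (-173.000, 0.000) − (0.000, 135.000) = (-173.000, -135.000) km/h.
Magnitude = |(-173.000, -135.000)| = 219.440 km/h.

219.4 km/h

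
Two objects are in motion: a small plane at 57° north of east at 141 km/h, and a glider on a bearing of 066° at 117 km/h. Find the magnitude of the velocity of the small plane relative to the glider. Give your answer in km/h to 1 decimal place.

Taking east as x and north as y: small plane velocity = (76.794, 118.253) km/h; glider velocity = (106.885, 47.588) km/h.
Velocity of small plane relative to glider = (76.794, 118.253) − (106.885, 47.588) = (-30.091, 70.664) km/h.
Magnitude = |(-30.091, 70.664)| = 76.804 km/h.

76.8 km/h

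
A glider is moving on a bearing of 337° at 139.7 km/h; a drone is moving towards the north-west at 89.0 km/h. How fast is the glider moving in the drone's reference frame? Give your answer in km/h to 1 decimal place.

Taking east as x and north as y: glider velocity = (-54.585, 128.595) km/h; drone velocity = (-62.933, 62.933) km/h.
Velocity of glider relative to drone = (-54.585, 128.595) − (-62.933, 62.933) = (8.347, 65.662) km/h.
Magnitude = |(8.347, 65.662)| = 66.190 km/h.

66.2 km/h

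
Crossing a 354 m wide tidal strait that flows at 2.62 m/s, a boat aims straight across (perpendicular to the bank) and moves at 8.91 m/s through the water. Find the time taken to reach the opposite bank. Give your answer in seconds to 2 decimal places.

39.73 s

The component of the boat's velocity perpendicular to the bank is 8.91 m/s.
The current is parallel to the bank, so it does not affect the crossing time.
Time = 354 / 8.910 = 39.731 s.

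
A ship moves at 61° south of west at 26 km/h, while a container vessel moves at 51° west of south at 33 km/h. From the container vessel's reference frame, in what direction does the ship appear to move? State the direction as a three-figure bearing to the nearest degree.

099°

Taking east as x and north as y: ship velocity = (-12.605, -22.740) km/h; container vessel velocity = (-25.646, -20.768) km/h.
Velocity of ship relative to container vessel = (-12.605, -22.740) − (-25.646, -20.768) = (13.041, -1.973) km/h.
Bearing = atan2(13.04, -1.97) = 98.60° clockwise from north.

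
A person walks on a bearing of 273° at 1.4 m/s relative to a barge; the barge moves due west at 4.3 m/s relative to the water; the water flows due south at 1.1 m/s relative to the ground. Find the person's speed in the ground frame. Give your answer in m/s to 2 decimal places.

In east/north components (m/s): person relative to barge = (-1.398, 0.073); barge relative to water = (-4.300, 0.000); water relative to ground = (0.000, -1.100).
Sum = (-5.698, -1.027) m/s.
Speed = |(-5.698, -1.027)| = 5.790 m/s.

5.79 m/s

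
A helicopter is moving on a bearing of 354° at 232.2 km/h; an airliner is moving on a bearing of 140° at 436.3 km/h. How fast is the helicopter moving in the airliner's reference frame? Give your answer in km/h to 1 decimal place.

642.1 km/h

Taking east as x and north as y: helicopter velocity = (-24.272, 230.928) km/h; airliner velocity = (280.448, -334.225) km/h.
Velocity of helicopter relative to airliner = (-24.272, 230.928) − (280.448, -334.225) = (-304.720, 565.153) km/h.
Magnitude = |(-304.720, 565.153)| = 642.069 km/h.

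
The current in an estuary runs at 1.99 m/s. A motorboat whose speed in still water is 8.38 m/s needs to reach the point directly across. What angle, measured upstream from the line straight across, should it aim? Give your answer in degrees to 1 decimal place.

13.7°

To cancel the current, the upstream component of the motorboat's velocity must equal the flow: 8.38 sin θ = 1.99.
sin θ = 1.99 / 8.38 = 0.2375.
θ = arcsin(0.2375) = 13.737°.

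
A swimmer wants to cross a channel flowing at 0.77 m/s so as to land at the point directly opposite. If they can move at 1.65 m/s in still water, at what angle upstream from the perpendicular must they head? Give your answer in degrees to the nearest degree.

28°

To cancel the current, the upstream component of the swimmer's velocity must equal the flow: 1.65 sin θ = 0.77.
sin θ = 0.77 / 1.65 = 0.4667.
θ = arcsin(0.4667) = 27.818°.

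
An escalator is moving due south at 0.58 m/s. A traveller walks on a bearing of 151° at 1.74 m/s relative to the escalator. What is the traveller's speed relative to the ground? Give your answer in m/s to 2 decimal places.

Taking east as x and north as y: escalator velocity = (0.000, -0.580) m/s; traveller velocity relative to escalator = (0.844, -1.522) m/s.
Velocity relative to ground = (0.000, -0.580) + (0.844, -1.522) = (0.844, -2.102) m/s.
Speed = |(0.844, -2.102)| = 2.265 m/s.

2.26 m/s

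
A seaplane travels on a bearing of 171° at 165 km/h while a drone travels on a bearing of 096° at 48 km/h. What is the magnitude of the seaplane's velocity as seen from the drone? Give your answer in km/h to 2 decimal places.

159.47 km/h

Taking east as x and north as y: seaplane velocity = (25.812, -162.969) km/h; drone velocity = (47.737, -5.017) km/h.
Velocity of seaplane relative to drone = (25.812, -162.969) − (47.737, -5.017) = (-21.925, -157.951) km/h.
Magnitude = |(-21.925, -157.951)| = 159.466 km/h.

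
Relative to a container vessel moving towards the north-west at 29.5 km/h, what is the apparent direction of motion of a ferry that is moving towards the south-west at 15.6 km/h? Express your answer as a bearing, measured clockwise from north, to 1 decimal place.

Taking east as x and north as y: ferry velocity = (-11.031, -11.031) km/h; container vessel velocity = (-20.860, 20.860) km/h.
Velocity of ferry relative to container vessel = (-11.031, -11.031) − (-20.860, 20.860) = (9.829, -31.891) km/h.
Bearing = atan2(9.83, -31.89) = 162.87° clockwise from north.

162.9°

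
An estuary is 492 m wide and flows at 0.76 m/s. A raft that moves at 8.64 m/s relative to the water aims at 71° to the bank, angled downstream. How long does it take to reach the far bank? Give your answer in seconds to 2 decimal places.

60.23 s

The component of the raft's velocity perpendicular to the bank is 8.64 × sin 71° = 8.169 m/s.
Only the cross-stream component determines the crossing time; the current contributes nothing perpendicular to the bank.
Time = 492 / 8.169 = 60.226 s.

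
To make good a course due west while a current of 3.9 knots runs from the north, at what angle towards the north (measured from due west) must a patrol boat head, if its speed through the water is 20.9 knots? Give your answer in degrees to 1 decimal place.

The current pushes perpendicular to the desired track; the heading must have a component into the current equal to 3.9 knots: 20.9 sin θ = 3.9.
sin θ = 0.1866, so θ = 10.755°.

10.8°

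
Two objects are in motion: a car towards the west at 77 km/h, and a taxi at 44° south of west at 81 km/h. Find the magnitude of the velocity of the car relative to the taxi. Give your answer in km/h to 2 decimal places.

59.30 km/h

Taking east as x and north as y: car velocity = (-77.000, 0.000) km/h; taxi velocity = (-58.267, -56.267) km/h.
Velocity of car relative to taxi = (-77.000, 0.000) − (-58.267, -56.267) = (-18.733, 56.267) km/h.
Magnitude = |(-18.733, 56.267)| = 59.304 km/h.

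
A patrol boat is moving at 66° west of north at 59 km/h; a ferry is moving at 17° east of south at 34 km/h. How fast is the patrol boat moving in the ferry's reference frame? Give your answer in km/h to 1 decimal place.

85.3 km/h

Taking east as x and north as y: patrol boat velocity = (-53.899, 23.997) km/h; ferry velocity = (9.941, -32.514) km/h.
Velocity of patrol boat relative to ferry = (-53.899, 23.997) − (9.941, -32.514) = (-63.840, 56.512) km/h.
Magnitude = |(-63.840, 56.512)| = 85.259 km/h.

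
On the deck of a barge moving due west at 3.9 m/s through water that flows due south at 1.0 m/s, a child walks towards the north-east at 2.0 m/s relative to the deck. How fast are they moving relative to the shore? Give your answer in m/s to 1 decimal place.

In east/north components (m/s): child relative to barge = (1.414, 1.414); barge relative to water = (-3.900, 0.000); water relative to ground = (0.000, -1.000).
Sum = (-2.486, 0.414) m/s.
Speed = |(-2.486, 0.414)| = 2.520 m/s.

2.5 m/s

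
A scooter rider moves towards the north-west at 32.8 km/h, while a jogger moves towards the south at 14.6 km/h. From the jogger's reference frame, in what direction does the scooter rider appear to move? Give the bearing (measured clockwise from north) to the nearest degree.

Taking east as x and north as y: scooter rider velocity = (-23.193, 23.193) km/h; jogger velocity = (0.000, -14.600) km/h.
Velocity of scooter rider relative to jogger = (-23.193, 23.193) − (0.000, -14.600) = (-23.193, 37.793) km/h.
Bearing = atan2(-23.19, 37.79) = 328.46° clockwise from north.

328°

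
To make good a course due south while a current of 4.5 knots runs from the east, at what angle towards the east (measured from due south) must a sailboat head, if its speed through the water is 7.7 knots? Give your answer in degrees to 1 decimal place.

35.8°

The current pushes perpendicular to the desired track; the heading must have a component into the current equal to 4.5 knots: 7.7 sin θ = 4.5.
sin θ = 0.5844, so θ = 35.762°.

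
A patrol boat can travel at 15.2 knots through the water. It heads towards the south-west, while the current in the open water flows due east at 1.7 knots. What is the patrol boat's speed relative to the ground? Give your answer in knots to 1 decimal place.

14.0 knots

Taking east as x and north as y: velocity relative to the water = (-10.748, -10.748) knots; the water relative to ground = (1.700, 0.000) knots.
Velocity relative to ground = (-10.748, -10.748) + (1.700, 0.000) = (-9.048, -10.748) knots.
Speed = |(-9.048, -10.748)| = 14.049 knots.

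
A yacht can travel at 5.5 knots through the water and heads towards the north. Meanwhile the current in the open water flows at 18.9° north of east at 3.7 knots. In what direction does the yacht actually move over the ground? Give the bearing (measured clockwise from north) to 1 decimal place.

Taking east as x and north as y: velocity relative to the water = (0.000, 5.500) knots; the water relative to ground = (3.501, 1.198) knots.
Velocity relative to ground = (0.000, 5.500) + (3.501, 1.198) = (3.501, 6.698) knots.
Bearing = atan2(3.50, 6.70) = 27.59° clockwise from north.

027.6°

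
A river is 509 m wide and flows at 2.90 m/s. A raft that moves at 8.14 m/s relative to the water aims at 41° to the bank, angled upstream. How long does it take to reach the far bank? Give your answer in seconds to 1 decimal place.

The component of the raft's velocity perpendicular to the bank is 8.14 × sin 41° = 5.340 m/s.
The current is parallel to the bank, so it does not affect the crossing time.
Time = 509 / 5.340 = 95.313 s.

95.3 s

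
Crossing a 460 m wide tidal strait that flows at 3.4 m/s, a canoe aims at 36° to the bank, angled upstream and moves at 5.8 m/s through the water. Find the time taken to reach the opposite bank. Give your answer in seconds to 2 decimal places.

134.93 s

The component of the canoe's velocity perpendicular to the bank is 5.8 × sin 36° = 3.409 m/s.
The current is parallel to the bank, so it does not affect the crossing time.
Time = 460 / 3.409 = 134.931 s.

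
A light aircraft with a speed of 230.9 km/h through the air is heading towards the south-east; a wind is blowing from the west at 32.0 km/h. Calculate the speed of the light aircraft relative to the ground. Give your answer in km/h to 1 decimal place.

254.5 km/h

Taking east as x and north as y: velocity relative to the air = (163.271, -163.271) km/h; the air relative to ground = (32.000, 0.000) km/h.
Velocity relative to ground = (163.271, -163.271) + (32.000, 0.000) = (195.271, -163.271) km/h.
Speed = |(195.271, -163.271)| = 254.535 km/h.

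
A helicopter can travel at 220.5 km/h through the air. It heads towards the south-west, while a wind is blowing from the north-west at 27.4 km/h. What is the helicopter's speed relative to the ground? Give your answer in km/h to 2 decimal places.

222.20 km/h

Taking east as x and north as y: velocity relative to the air = (-155.917, -155.917) km/h; the air relative to ground = (19.375, -19.375) km/h.
Velocity relative to ground = (-155.917, -155.917) + (19.375, -19.375) = (-136.542, -175.292) km/h.
Speed = |(-136.542, -175.292)| = 222.196 km/h.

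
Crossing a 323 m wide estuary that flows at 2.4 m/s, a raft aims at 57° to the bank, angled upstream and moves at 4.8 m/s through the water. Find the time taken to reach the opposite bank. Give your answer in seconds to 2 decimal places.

80.24 s

The component of the raft's velocity perpendicular to the bank is 4.8 × sin 57° = 4.026 m/s.
The current is parallel to the bank, so it does not affect the crossing time.
Time = 323 / 4.026 = 80.236 s.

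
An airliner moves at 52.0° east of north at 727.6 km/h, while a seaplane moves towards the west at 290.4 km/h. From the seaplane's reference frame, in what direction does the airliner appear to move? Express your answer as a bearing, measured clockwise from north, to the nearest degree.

063°

Taking east as x and north as y: airliner velocity = (573.357, 447.955) km/h; seaplane velocity = (-290.400, 0.000) km/h.
Velocity of airliner relative to seaplane = (573.357, 447.955) − (-290.400, 0.000) = (863.757, 447.955) km/h.
Bearing = atan2(863.76, 447.96) = 62.59° clockwise from north.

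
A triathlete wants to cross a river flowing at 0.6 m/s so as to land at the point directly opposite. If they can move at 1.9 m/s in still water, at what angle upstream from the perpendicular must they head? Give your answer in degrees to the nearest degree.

To cancel the current, the upstream component of the triathlete's velocity must equal the flow: 1.9 sin θ = 0.6.
sin θ = 0.6 / 1.9 = 0.3158.
θ = arcsin(0.3158) = 18.408°.

18°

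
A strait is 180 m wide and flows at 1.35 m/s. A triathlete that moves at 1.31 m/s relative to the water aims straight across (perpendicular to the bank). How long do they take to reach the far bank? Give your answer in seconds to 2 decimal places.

137.40 s

The component of the triathlete's velocity perpendicular to the bank is 1.31 m/s.
The current is parallel to the bank, so it does not affect the crossing time.
Time = 180 / 1.310 = 137.405 s.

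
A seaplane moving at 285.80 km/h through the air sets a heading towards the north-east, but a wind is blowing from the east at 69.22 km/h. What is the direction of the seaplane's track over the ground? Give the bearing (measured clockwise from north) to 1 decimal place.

Taking east as x and north as y: velocity relative to the air = (202.091, 202.091) km/h; the air relative to ground = (-69.220, 0.000) km/h.
Velocity relative to ground = (202.091, 202.091) + (-69.220, 0.000) = (132.871, 202.091) km/h.
Bearing = atan2(132.87, 202.09) = 33.32° clockwise from north.

033.3°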